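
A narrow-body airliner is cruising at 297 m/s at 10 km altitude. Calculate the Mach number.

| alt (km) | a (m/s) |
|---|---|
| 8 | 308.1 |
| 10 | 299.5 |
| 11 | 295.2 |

M = 0.992

At 10 km, from the table: a = 299.5 m/s.
M = v/a = 297 / 299.5 = 0.992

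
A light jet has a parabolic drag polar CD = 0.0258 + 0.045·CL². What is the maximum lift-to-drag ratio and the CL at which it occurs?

(L/D)max = 14.7, at CL = 0.757

For CD = CD0 + K·CL², (L/D)max occurs at CL* = √(CD0/K) and equals 1/(2√(K·CD0)).
(L/D)max = 1/(2√(0.045 × 0.0258)) = 1/(2 × 0.03407) = 14.7
CL* = √(0.0258/0.045) = 0.757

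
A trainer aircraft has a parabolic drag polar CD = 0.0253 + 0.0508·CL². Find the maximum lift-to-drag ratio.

(L/D)max = 13.9

For CD = CD0 + K·CL², (L/D)max occurs at CL* = √(CD0/K) and equals 1/(2√(K·CD0)).
(L/D)max = 1/(2√(0.0508 × 0.0253)) = 1/(2 × 0.03585) = 13.9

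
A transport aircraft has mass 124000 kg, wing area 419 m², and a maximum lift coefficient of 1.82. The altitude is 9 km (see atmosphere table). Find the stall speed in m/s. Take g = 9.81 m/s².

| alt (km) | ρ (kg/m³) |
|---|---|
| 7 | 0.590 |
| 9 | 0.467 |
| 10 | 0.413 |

V_stall = 82.7 m/s

At 9 km, from the table: ρ = 0.467 kg/m³.
At stall, lift equals weight: L = W = m·g = 124000 × 9.81 = 1.216×10^6 N.
From L = ½ρV²S·CL,max = W: V_stall = √(2W/(ρSCL,max)) = √(2·1.216×10^6/(0.467·419·1.82))
V_stall = √6832 = 82.7 m/s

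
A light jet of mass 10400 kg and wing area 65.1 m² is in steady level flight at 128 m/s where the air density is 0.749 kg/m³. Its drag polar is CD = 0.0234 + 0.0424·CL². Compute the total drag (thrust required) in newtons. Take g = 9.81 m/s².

Level flight ⇒ L = W = m·g = 10400 × 9.81 = 1.0202×10^5 N.
Dynamic pressure q = 0.5 × 0.749 × 128² = 6136 Pa.
CL = W/(q·S) = 1.0202×10^5 / (6136 × 65.1) = 0.2554.
CD = 0.0234 + 0.0424 × 0.2554² = 0.02617.
D = q·S·CD = 6136 × 65.1 × 0.02617 = 10450 N

D = 10500 N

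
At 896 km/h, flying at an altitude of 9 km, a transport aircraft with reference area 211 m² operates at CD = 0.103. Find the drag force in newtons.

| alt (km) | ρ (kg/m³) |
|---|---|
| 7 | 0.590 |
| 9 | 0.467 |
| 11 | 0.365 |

At 9 km, from the table: ρ = 0.467 kg/m³.
Convert speed: v = 896 km/h ÷ 3.6 = 248.9 m/s.
D = ½ρv²S·CD = ½ × 0.467 × 248.9² × 211 × 0.103 = 3.14×10^5 N ≈ 314 kN

D = 3.14×10^5 N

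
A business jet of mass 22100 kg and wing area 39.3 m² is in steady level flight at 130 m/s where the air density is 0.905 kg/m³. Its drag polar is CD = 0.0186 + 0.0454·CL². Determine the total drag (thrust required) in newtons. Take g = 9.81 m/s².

D = 12700 N

Level flight ⇒ L = W = m·g = 22100 × 9.81 = 2.168×10^5 N.
Dynamic pressure q = 0.5 × 0.905 × 130² = 7647 Pa.
CL = 2W/(ρv²S) = 2×2.168×10^5/(0.905×130²×39.3) = 0.7214.
CD = 0.0186 + 0.0454 × 0.7214² = 0.04223.
D = q·S·CD = 7647 × 39.3 × 0.04223 = 12690 N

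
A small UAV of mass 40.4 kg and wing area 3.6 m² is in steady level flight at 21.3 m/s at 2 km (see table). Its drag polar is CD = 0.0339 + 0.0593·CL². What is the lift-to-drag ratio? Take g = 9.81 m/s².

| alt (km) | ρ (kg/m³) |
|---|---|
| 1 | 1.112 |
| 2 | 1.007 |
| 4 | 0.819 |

At 2 km, from the table: ρ = 1.007 kg/m³.
Weight W = mg = 40.4 × 9.81 = 396.32 N; in level flight L = W.
q = ½ρv² = ½ × 1.007 × 21.3² = 228.4 Pa.
Required CL = L/(qS) = 396.32/(228.4·3.6) = 0.4819.
CD = 0.0339 + 0.0593 × 0.4819² = 0.04767.
L/D = CL/CD = 0.4819 / 0.04767 = 10.1

L/D = 10.1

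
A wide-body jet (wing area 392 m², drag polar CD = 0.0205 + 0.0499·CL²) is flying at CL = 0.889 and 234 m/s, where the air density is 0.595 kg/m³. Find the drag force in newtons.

D = 3.83×10^5 N

CD = 0.0205 + 0.0499 × 0.889² = 0.05994
D = ½ρv²S·CD = ½ × 0.595 × 234² × 392 × 0.05994 = 3.83×10^5 N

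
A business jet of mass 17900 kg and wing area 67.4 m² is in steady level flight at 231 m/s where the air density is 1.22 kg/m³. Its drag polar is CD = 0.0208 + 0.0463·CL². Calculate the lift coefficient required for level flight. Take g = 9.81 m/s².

Level flight ⇒ L = W = m·g = 17900 × 9.81 = 1.756×10^5 N.
Dynamic pressure q = 0.5 × 1.22 × 231² = 32550 Pa.
Required CL = L/(qS) = 1.756×10^5/(32550·67.4) = 0.08004.

CL = 0.08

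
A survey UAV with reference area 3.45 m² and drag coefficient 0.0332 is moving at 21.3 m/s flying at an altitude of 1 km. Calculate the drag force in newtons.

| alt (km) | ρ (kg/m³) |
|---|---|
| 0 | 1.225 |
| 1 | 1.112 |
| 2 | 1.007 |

D = 28.9 N

At 1 km, from the table: ρ = 1.112 kg/m³.
D = ½ρv²S·CD = ½ × 1.112 × 21.3² × 3.45 × 0.0332 = 28.9 N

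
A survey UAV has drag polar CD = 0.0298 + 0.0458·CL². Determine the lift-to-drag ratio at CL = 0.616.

L/D = 13.1

CD = 0.0298 + 0.0458 × 0.616² = 0.04718
L/D = CL/CD = 0.616 / 0.04718 = 13.1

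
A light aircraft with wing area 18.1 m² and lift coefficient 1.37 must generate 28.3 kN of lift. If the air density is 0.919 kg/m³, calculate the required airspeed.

L = ½ρv²S·CL ⇒ v = √(2L/(ρ·S·CL))
v = √(2 × 28300 / (0.919 × 18.1 × 1.37)) = √2484 = 49.8 m/s

v = 49.8 m/s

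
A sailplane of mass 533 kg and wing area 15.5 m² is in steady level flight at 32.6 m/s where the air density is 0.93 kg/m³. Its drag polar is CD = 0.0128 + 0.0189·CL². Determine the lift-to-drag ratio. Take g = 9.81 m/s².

Weight W = mg = 533 × 9.81 = 5228.7 N; in level flight L = W.
Dynamic pressure q = 0.5 × 0.93 × 32.6² = 494.2 Pa.
CL = 2W/(ρv²S) = 2×5228.7/(0.93×32.6²×15.5) = 0.6826.
CD = 0.0128 + 0.0189 × 0.6826² = 0.02161.
L/D = CL/CD = 0.6826 / 0.02161 = 31.6

L/D = 31.6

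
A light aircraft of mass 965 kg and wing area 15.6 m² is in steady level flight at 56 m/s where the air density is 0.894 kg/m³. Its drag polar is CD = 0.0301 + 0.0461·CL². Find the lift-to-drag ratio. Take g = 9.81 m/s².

Weight W = mg = 965 × 9.81 = 9466.6 N; in level flight L = W.
Dynamic pressure q = 0.5 × 0.894 × 56² = 1402 Pa.
CL = W/(q·S) = 9466.6 / (1402 × 15.6) = 0.4329.
CD = 0.0301 + 0.0461 × 0.4329² = 0.03874.
L/D = CL/CD = 0.4329 / 0.03874 = 11.2

L/D = 11.2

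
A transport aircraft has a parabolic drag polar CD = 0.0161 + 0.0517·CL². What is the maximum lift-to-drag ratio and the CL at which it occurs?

(L/D)max = 17.3, at CL = 0.558

For CD = CD0 + K·CL², (L/D)max occurs at CL* = √(CD0/K) and equals 1/(2√(K·CD0)).
(L/D)max = 1/(2√(0.0517 × 0.0161)) = 1/(2 × 0.02885) = 17.3
CL* = √(0.0161/0.0517) = 0.558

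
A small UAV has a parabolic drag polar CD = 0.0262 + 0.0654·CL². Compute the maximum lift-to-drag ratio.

(L/D)max = 12.1

For CD = CD0 + K·CL², (L/D)max occurs at CL* = √(CD0/K) and equals 1/(2√(K·CD0)).
(L/D)max = 1/(2√(0.0654 × 0.0262)) = 1/(2 × 0.04139) = 12.1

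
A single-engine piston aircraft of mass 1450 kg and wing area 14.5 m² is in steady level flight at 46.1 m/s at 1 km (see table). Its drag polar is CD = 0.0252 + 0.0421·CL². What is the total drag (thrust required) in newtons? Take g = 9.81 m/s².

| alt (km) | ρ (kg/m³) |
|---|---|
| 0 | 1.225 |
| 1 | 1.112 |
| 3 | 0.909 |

D = 929 N

At 1 km, from the table: ρ = 1.112 kg/m³.
Weight W = mg = 1450 × 9.81 = 14224 N; in level flight L = W.
Dynamic pressure q = 0.5 × 1.112 × 46.1² = 1182 Pa.
CL = 2W/(ρv²S) = 2×14224/(1.112×46.1²×14.5) = 0.8302.
CD = 0.0252 + 0.0421 × 0.8302² = 0.05422.
D = q·S·CD = 1182 × 14.5 × 0.05422 = 928.9 N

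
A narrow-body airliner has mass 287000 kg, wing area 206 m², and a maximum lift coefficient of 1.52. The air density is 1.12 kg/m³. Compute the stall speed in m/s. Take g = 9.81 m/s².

At stall, lift equals weight: L = W = m·g = 287000 × 9.81 = 2.815×10^6 N.
From L = ½ρV²S·CL,max = W: V_stall = √(2W/(ρSCL,max)) = √(2·2.815×10^6/(1.12·206·1.52))
V_stall = √16060 = 127 m/s

V_stall = 127 m/s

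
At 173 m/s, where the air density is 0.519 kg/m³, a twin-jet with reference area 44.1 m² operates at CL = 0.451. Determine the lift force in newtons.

Dynamic pressure q = ½ρv² = ½ × 0.519 × 173² = 7767 Pa.
L = q·S·CL = 7767 × 44.1 × 0.451 = 1.54×10^5 N ≈ 154 kN

L = 1.54×10^5 N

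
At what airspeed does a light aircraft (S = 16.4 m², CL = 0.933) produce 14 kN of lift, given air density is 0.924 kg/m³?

v = 44.5 m/s

L = ½ρv²S·CL ⇒ v = √(2L/(ρ·S·CL))
v = √(2 × 14000 / (0.924 × 16.4 × 0.933)) = √1980 = 44.5 m/s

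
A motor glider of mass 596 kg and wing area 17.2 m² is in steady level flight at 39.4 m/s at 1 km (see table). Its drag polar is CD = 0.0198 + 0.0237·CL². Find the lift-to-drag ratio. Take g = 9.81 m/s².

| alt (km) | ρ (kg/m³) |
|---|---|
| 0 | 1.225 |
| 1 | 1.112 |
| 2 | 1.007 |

L/D = 16.8

At 1 km, from the table: ρ = 1.112 kg/m³.
Level flight ⇒ L = W = m·g = 596 × 9.81 = 5846.8 N.
Dynamic pressure q = 0.5 × 1.112 × 39.4² = 863.1 Pa.
Required CL = L/(qS) = 5846.8/(863.1·17.2) = 0.3938.
CD = 0.0198 + 0.0237 × 0.3938² = 0.02348.
L/D = CL/CD = 0.3938 / 0.02348 = 16.8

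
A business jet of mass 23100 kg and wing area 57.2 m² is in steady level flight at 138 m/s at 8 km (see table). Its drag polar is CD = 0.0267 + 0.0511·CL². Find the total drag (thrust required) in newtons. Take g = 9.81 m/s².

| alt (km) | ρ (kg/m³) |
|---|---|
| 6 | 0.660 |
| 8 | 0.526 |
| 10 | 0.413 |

At 8 km, from the table: ρ = 0.526 kg/m³.
Level flight ⇒ L = W = m·g = 23100 × 9.81 = 2.2661×10^5 N.
q = ½ρv² = ½ × 0.526 × 138² = 5009 Pa.
CL = W/(q·S) = 2.2661×10^5 / (5009 × 57.2) = 0.791.
CD = 0.0267 + 0.0511 × 0.791² = 0.05867.
D = q·S·CD = 5009 × 57.2 × 0.05867 = 16810 N

D = 16800 N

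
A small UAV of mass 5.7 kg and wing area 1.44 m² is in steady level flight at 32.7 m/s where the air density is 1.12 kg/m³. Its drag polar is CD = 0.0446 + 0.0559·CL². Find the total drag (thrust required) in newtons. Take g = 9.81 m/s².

D = 38.7 N

Weight W = mg = 5.7 × 9.81 = 55.917 N; in level flight L = W.
Dynamic pressure q = 0.5 × 1.12 × 32.7² = 598.8 Pa.
CL = 2W/(ρv²S) = 2×55.917/(1.12×32.7²×1.44) = 0.06485.
CD = 0.0446 + 0.0559 × 0.06485² = 0.04484.
D = q·S·CD = 598.8 × 1.44 × 0.04484 = 38.66 N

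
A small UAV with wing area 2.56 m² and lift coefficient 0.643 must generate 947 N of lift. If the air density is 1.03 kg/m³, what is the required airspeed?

L = ½ρv²S·CL ⇒ v = √(2L/(ρ·S·CL))
v = √(2 × 947 / (1.03 × 2.56 × 0.643)) = √1117 = 33.4 m/s

v = 33.4 m/s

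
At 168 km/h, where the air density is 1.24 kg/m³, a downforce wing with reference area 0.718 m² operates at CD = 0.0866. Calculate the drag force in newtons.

Convert speed: v = 168 km/h ÷ 3.6 = 46.67 m/s.
D = ½ρv²S·CD = ½ × 1.24 × 46.67² × 0.718 × 0.0866 = 84 N

D = 84 N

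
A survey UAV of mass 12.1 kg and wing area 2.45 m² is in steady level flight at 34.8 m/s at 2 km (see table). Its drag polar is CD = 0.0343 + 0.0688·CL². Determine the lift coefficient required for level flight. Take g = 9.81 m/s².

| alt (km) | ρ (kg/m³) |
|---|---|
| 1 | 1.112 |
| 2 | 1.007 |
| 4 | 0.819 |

At 2 km, from the table: ρ = 1.007 kg/m³.
In steady level flight, lift balances weight: W = mg = 12.1 × 9.81 = 118.7 N.
Dynamic pressure q = 0.5 × 1.007 × 34.8² = 609.8 Pa.
CL = 2W/(ρv²S) = 2×118.7/(1.007×34.8²×2.45) = 0.07946.

CL = 0.0795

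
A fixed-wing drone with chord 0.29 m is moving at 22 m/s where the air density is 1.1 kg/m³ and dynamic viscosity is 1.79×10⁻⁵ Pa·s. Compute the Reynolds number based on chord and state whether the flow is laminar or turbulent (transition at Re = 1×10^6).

Re = ρ·v·c/μ = 1.1 × 22 × 0.29 / (1.79×10⁻⁵) = 3.92×10^5
Since 3.92×10^5 < 1×10^6, the flow is laminar.

Re = 3.92×10^5 (laminar)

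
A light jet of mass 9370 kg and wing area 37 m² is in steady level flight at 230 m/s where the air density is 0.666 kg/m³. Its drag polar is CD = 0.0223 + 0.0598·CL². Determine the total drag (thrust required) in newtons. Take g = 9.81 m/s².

Level flight ⇒ L = W = m·g = 9370 × 9.81 = 91920 N.
q = ½ρv² = ½ × 0.666 × 230² = 17620 Pa.
CL = 2W/(ρv²S) = 2×91920/(0.666×230²×37) = 0.141.
CD = 0.0223 + 0.0598 × 0.141² = 0.02349.
D = q·S·CD = 17620 × 37 × 0.02349 = 15310 N

D = 15300 N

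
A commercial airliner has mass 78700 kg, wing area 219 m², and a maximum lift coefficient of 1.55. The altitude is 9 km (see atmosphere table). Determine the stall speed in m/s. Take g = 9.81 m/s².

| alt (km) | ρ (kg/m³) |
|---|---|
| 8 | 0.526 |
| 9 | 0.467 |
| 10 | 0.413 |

V_stall = 98.7 m/s

At 9 km, from the table: ρ = 0.467 kg/m³.
At stall, lift equals weight: L = W = m·g = 78700 × 9.81 = 7.72×10^5 N.
From L = ½ρV²S·CL,max = W: V_stall = √(2W/(ρSCL,max)) = √(2·7.72×10^5/(0.467·219·1.55))
V_stall = √9740 = 98.7 m/s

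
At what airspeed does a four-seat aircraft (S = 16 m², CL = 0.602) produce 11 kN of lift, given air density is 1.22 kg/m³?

v = 43.3 m/s

L = ½ρv²S·CL ⇒ v = √(2L/(ρ·S·CL))
v = √(2 × 11000 / (1.22 × 16 × 0.602)) = √1872 = 43.3 m/s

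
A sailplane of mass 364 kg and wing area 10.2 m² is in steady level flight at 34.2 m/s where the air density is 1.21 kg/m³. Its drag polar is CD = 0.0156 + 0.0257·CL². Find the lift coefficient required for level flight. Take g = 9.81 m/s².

CL = 0.495

In steady level flight, lift balances weight: W = mg = 364 × 9.81 = 3570.8 N.
Dynamic pressure q = 0.5 × 1.21 × 34.2² = 707.6 Pa.
CL = 2W/(ρv²S) = 2×3570.8/(1.21×34.2²×10.2) = 0.4947.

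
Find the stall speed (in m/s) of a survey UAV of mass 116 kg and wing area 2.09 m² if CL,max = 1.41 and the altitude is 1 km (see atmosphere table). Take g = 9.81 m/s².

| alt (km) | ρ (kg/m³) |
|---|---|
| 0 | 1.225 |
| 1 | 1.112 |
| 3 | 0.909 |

At 1 km, from the table: ρ = 1.112 kg/m³.
Weight W = mg = 116 × 9.81 = 1138 N.
V_stall = √(2W/(ρ·S·CL,max)) = √(2 × 1138 / (1.112 × 2.09 × 1.41))
V_stall = √694.5 = 26.4 m/s

V_stall = 26.4 m/s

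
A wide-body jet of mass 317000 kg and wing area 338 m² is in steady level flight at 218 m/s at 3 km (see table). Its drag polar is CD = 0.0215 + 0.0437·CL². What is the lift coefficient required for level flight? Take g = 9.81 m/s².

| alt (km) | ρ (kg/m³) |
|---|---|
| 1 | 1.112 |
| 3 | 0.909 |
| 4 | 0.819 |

CL = 0.426

At 3 km, from the table: ρ = 0.909 kg/m³.
Level flight ⇒ L = W = m·g = 317000 × 9.81 = 3.1098×10^6 N.
q = ½ρv² = ½ × 0.909 × 218² = 21600 Pa.
CL = W/(q·S) = 3.1098×10^6 / (21600 × 338) = 0.426.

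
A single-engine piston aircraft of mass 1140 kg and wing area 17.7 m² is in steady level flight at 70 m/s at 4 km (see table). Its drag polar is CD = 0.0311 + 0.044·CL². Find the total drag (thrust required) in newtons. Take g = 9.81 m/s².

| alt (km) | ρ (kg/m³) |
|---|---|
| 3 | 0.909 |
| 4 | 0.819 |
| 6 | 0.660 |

At 4 km, from the table: ρ = 0.819 kg/m³.
Weight W = mg = 1140 × 9.81 = 11183 N; in level flight L = W.
Dynamic pressure q = 0.5 × 0.819 × 70² = 2007 Pa.
Required CL = L/(qS) = 11183/(2007·17.7) = 0.3149.
CD = 0.0311 + 0.044 × 0.3149² = 0.03546.
D = q·S·CD = 2007 × 17.7 × 0.03546 = 1259 N

D = 1260 N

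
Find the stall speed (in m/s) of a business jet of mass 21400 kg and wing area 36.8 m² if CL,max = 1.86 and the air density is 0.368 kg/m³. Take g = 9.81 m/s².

V_stall = 129 m/s

At stall, lift equals weight: L = W = m·g = 21400 × 9.81 = 2.099×10^5 N.
From L = ½ρV²S·CL,max = W: V_stall = √(2W/(ρSCL,max)) = √(2·2.099×10^5/(0.368·36.8·1.86))
V_stall = √16670 = 129 m/s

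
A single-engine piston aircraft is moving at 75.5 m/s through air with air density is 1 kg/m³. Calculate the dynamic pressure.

q = 2850 Pa

q = ½ρv² = ½ × 1 × 75.5² = 2850 Pa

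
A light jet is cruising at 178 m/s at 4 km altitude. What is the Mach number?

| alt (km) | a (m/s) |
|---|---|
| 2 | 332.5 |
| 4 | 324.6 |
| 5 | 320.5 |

At 4 km, from the table: a = 324.6 m/s.
M = v/a = 178 / 324.6 = 0.548

M = 0.548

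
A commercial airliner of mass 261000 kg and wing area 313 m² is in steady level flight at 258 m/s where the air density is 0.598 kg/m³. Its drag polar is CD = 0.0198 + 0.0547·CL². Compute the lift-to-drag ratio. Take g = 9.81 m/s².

L/D = 14.2

Weight W = mg = 261000 × 9.81 = 2.5604×10^6 N; in level flight L = W.
q = ½ρv² = ½ × 0.598 × 258² = 19900 Pa.
CL = 2W/(ρv²S) = 2×2.5604×10^6/(0.598×258²×313) = 0.411.
CD = 0.0198 + 0.0547 × 0.411² = 0.02904.
L/D = CL/CD = 0.411 / 0.02904 = 14.2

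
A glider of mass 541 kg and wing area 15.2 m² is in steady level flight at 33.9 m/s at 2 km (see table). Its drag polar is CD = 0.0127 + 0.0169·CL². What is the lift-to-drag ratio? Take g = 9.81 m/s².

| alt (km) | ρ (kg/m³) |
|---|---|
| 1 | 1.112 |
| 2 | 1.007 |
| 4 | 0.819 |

At 2 km, from the table: ρ = 1.007 kg/m³.
Weight W = mg = 541 × 9.81 = 5307.2 N; in level flight L = W.
q = ½ρv² = ½ × 1.007 × 33.9² = 578.6 Pa.
Required CL = L/(qS) = 5307.2/(578.6·15.2) = 0.6034.
CD = 0.0127 + 0.0169 × 0.6034² = 0.01885.
L/D = CL/CD = 0.6034 / 0.01885 = 32

L/D = 32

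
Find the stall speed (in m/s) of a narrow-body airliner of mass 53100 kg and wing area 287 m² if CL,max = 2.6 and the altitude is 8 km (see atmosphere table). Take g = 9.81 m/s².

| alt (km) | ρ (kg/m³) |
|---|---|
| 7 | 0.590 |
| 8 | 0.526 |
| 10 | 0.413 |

V_stall = 51.5 m/s

At 8 km, from the table: ρ = 0.526 kg/m³.
At stall, lift equals weight: L = W = m·g = 53100 × 9.81 = 5.209×10^5 N.
V_stall = √(2W/(ρ·S·CL,max)) = √(2 × 5.209×10^5 / (0.526 × 287 × 2.6))
V_stall = √2654 = 51.5 m/s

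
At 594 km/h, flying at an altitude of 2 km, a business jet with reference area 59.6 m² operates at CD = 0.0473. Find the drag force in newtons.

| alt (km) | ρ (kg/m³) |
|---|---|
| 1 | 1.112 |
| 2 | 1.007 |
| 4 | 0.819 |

D = 38600 N

At 2 km, from the table: ρ = 1.007 kg/m³.
Convert speed: v = 594 km/h ÷ 3.6 = 165 m/s.
Dynamic pressure q = ½ρv² = ½ × 1.007 × 165² = 13710 Pa.
D = q·S·CD = 13710 × 59.6 × 0.0473 = 38600 N ≈ 38.6 kN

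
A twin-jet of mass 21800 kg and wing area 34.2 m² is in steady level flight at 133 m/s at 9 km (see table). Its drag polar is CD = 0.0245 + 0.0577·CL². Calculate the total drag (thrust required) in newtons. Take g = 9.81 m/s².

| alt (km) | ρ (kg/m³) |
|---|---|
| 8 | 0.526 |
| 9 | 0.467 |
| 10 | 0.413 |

D = 22100 N

At 9 km, from the table: ρ = 0.467 kg/m³.
In steady level flight, lift balances weight: W = mg = 21800 × 9.81 = 2.1386×10^5 N.
q = ½ρv² = ½ × 0.467 × 133² = 4130 Pa.
CL = 2W/(ρv²S) = 2×2.1386×10^5/(0.467×133²×34.2) = 1.514.
CD = 0.0245 + 0.0577 × 1.514² = 0.1567.
D = q·S·CD = 4130 × 34.2 × 0.1567 = 22140 N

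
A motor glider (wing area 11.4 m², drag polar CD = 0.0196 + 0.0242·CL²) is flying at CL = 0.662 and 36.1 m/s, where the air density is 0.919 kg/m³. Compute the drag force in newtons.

CD = 0.0196 + 0.0242 × 0.662² = 0.03021
D = ½ρv²S·CD = ½ × 0.919 × 36.1² × 11.4 × 0.03021 = 206 N

D = 206 N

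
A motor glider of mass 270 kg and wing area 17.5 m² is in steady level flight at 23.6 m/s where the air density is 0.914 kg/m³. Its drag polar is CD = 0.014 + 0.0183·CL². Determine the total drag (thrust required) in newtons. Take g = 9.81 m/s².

D = 91.2 N

Level flight ⇒ L = W = m·g = 270 × 9.81 = 2648.7 N.
q = ½ρv² = ½ × 0.914 × 23.6² = 254.5 Pa.
Required CL = L/(qS) = 2648.7/(254.5·17.5) = 0.5946.
CD = 0.014 + 0.0183 × 0.5946² = 0.02047.
D = q·S·CD = 254.5 × 17.5 × 0.02047 = 91.18 N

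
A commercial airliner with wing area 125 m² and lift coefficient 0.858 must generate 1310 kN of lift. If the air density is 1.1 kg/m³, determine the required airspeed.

L = ½ρv²S·CL ⇒ v = √(2L/(ρ·S·CL))
v = √(2 × 1.31×10^6 / (1.1 × 125 × 0.858)) = √22210 = 149 m/s

v = 149 m/s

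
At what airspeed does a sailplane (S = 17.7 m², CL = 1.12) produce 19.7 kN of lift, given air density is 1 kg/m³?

v = 44.6 m/s

L = ½ρv²S·CL ⇒ v = √(2L/(ρ·S·CL))
v = √(2 × 19700 / (1 × 17.7 × 1.12)) = √1987 = 44.6 m/s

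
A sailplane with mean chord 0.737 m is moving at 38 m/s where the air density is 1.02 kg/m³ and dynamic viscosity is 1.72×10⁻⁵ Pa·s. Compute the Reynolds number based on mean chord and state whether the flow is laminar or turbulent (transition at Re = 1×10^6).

Re = 1.66×10^6 (turbulent)

Re = ρ·v·c/μ = 1.02 × 38 × 0.737 / (1.72×10⁻⁵) = 1.66×10^6
Since 1.66×10^6 > 1×10^6, the flow is turbulent.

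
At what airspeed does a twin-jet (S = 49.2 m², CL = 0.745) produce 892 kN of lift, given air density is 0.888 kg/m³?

v = 234 m/s

L = ½ρv²S·CL ⇒ v = √(2L/(ρ·S·CL))
v = √(2 × 8.92×10^5 / (0.888 × 49.2 × 0.745)) = √54810 = 234 m/s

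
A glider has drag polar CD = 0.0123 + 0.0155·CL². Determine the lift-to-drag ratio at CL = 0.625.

CD = 0.0123 + 0.0155 × 0.625² = 0.01835
L/D = CL/CD = 0.625 / 0.01835 = 34.1

L/D = 34.1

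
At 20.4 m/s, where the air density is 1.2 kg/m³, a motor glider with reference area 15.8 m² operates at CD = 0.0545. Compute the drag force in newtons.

Dynamic pressure q = ½ρv² = ½ × 1.2 × 20.4² = 249.7 Pa.
D = q·S·CD = 249.7 × 15.8 × 0.0545 = 215 N

D = 215 N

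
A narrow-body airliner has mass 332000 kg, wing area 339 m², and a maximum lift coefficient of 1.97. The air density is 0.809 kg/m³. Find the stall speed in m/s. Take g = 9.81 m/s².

At stall, lift equals weight: L = W = m·g = 332000 × 9.81 = 3.257×10^6 N.
V_stall = √(2W/(ρ·S·CL,max)) = √(2 × 3.257×10^6 / (0.809 × 339 × 1.97))
V_stall = √12060 = 110 m/s

V_stall = 110 m/s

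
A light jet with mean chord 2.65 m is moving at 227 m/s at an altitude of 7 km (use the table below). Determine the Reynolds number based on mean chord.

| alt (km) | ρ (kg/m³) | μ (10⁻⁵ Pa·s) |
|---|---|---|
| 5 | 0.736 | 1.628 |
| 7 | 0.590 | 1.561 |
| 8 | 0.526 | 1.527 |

At 7 km, from the table: ρ = 0.590 kg/m³, μ = 1.561×10⁻⁵ Pa·s.
Re = ρ·v·c/μ = 0.59 × 227 × 2.65 / (1.561×10⁻⁵) = 2.27×10^7

Re = 2.27×10^7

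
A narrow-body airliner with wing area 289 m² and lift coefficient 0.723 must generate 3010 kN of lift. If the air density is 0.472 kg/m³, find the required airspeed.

v = 247 m/s

L = ½ρv²S·CL ⇒ v = √(2L/(ρ·S·CL))
v = √(2 × 3.01×10^6 / (0.472 × 289 × 0.723)) = √61040 = 247 m/s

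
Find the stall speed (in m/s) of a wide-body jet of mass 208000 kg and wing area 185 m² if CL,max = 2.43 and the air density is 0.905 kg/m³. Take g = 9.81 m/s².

Stall occurs when L = W at CL,max. W = mg = 208000 × 9.81 = 2.04×10^6 N.
V_stall = √(2W/(ρ·S·CL,max)) = √(2 × 2.04×10^6 / (0.905 × 185 × 2.43))
V_stall = √10030 = 100 m/s

V_stall = 100 m/s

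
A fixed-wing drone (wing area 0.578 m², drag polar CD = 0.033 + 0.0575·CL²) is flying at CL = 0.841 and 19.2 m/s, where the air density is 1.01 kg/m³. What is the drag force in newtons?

D = 7.93 N

CD = 0.033 + 0.0575 × 0.841² = 0.07367
D = ½ρv²S·CD = ½ × 1.01 × 19.2² × 0.578 × 0.07367 = 7.93 N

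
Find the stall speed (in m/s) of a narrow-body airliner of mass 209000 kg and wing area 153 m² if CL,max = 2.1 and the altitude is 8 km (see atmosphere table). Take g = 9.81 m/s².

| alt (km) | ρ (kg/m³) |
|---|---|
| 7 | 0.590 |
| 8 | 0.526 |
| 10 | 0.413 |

At 8 km, from the table: ρ = 0.526 kg/m³.
At stall, lift equals weight: L = W = m·g = 209000 × 9.81 = 2.05×10^6 N.
V_stall = √(2W/(ρ·S·CL,max)) = √(2 × 2.05×10^6 / (0.526 × 153 × 2.1))
V_stall = √24260 = 156 m/s

V_stall = 156 m/s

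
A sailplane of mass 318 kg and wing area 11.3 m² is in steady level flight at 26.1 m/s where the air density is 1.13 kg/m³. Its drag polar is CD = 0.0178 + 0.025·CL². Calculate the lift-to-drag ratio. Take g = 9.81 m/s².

L/D = 23.4

Weight W = mg = 318 × 9.81 = 3119.6 N; in level flight L = W.
Dynamic pressure q = 0.5 × 1.13 × 26.1² = 384.9 Pa.
CL = 2W/(ρv²S) = 2×3119.6/(1.13×26.1²×11.3) = 0.7173.
CD = 0.0178 + 0.025 × 0.7173² = 0.03066.
L/D = CL/CD = 0.7173 / 0.03066 = 23.4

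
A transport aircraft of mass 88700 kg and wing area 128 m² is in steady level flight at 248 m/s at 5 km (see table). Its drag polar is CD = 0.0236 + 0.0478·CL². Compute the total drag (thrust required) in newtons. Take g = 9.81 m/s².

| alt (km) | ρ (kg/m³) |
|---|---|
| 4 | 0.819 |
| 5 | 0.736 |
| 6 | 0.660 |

D = 80900 N

At 5 km, from the table: ρ = 0.736 kg/m³.
In steady level flight, lift balances weight: W = mg = 88700 × 9.81 = 8.7015×10^5 N.
Dynamic pressure q = 0.5 × 0.736 × 248² = 22630 Pa.
CL = W/(q·S) = 8.7015×10^5 / (22630 × 128) = 0.3004.
CD = 0.0236 + 0.0478 × 0.3004² = 0.02791.
D = q·S·CD = 22630 × 128 × 0.02791 = 80860 N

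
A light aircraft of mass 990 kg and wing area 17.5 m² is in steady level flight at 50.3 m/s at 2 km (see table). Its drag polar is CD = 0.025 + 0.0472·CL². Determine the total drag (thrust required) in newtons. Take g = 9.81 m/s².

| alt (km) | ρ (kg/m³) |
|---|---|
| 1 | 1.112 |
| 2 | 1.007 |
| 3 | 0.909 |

At 2 km, from the table: ρ = 1.007 kg/m³.
In steady level flight, lift balances weight: W = mg = 990 × 9.81 = 9711.9 N.
q = ½ρv² = ½ × 1.007 × 50.3² = 1274 Pa.
CL = 2W/(ρv²S) = 2×9711.9/(1.007×50.3²×17.5) = 0.4356.
CD = 0.025 + 0.0472 × 0.4356² = 0.03396.
D = q·S·CD = 1274 × 17.5 × 0.03396 = 757 N

D = 757 N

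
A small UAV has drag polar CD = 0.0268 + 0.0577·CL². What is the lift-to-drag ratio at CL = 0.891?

L/D = 12.3

CD = 0.0268 + 0.0577 × 0.891² = 0.07261
L/D = CL/CD = 0.891 / 0.07261 = 12.3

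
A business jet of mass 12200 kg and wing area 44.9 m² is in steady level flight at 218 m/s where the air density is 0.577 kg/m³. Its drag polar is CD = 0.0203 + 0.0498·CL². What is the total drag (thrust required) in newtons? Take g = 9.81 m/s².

Level flight ⇒ L = W = m·g = 12200 × 9.81 = 1.1968×10^5 N.
q = ½ρv² = ½ × 0.577 × 218² = 13710 Pa.
Required CL = L/(qS) = 1.1968×10^5/(13710·44.9) = 0.1944.
CD = 0.0203 + 0.0498 × 0.1944² = 0.02218.
D = q·S·CD = 13710 × 44.9 × 0.02218 = 13660 N

D = 13700 N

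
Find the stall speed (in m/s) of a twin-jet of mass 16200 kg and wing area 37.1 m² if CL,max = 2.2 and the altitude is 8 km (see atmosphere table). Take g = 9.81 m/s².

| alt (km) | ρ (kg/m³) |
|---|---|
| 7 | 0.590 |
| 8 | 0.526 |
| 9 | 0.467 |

V_stall = 86 m/s

At 8 km, from the table: ρ = 0.526 kg/m³.
Weight W = mg = 16200 × 9.81 = 1.589×10^5 N.
V_stall = √(2W/(ρ·S·CL,max)) = √(2 × 1.589×10^5 / (0.526 × 37.1 × 2.2))
V_stall = √7403 = 86 m/s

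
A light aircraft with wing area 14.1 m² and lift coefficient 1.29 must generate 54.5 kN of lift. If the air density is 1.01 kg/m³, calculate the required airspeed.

v = 77 m/s

L = ½ρv²S·CL ⇒ v = √(2L/(ρ·S·CL))
v = √(2 × 54500 / (1.01 × 14.1 × 1.29)) = √5933 = 77 m/s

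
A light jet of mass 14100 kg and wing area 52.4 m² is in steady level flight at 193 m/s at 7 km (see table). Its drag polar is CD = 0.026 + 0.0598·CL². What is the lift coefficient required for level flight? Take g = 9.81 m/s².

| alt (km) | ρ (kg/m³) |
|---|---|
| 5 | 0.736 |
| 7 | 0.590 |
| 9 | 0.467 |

CL = 0.24

At 7 km, from the table: ρ = 0.590 kg/m³.
Level flight ⇒ L = W = m·g = 14100 × 9.81 = 1.3832×10^5 N.
q = ½ρv² = ½ × 0.59 × 193² = 10990 Pa.
CL = W/(q·S) = 1.3832×10^5 / (10990 × 52.4) = 0.2402.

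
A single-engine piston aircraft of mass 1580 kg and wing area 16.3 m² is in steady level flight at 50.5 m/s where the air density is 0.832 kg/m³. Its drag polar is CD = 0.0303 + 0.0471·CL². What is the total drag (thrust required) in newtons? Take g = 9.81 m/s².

D = 1180 N

Weight W = mg = 1580 × 9.81 = 15500 N; in level flight L = W.
q = ½ρv² = ½ × 0.832 × 50.5² = 1061 Pa.
CL = 2W/(ρv²S) = 2×15500/(0.832×50.5²×16.3) = 0.8963.
CD = 0.0303 + 0.0471 × 0.8963² = 0.06814.
D = q·S·CD = 1061 × 16.3 × 0.06814 = 1178 N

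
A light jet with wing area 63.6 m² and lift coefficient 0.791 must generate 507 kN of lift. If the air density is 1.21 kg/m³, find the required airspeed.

v = 129 m/s

L = ½ρv²S·CL ⇒ v = √(2L/(ρ·S·CL))
v = √(2 × 5.07×10^5 / (1.21 × 63.6 × 0.791)) = √16660 = 129 m/s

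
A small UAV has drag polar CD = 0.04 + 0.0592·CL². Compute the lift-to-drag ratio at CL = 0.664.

CD = 0.04 + 0.0592 × 0.664² = 0.0661
L/D = CL/CD = 0.664 / 0.0661 = 10

L/D = 10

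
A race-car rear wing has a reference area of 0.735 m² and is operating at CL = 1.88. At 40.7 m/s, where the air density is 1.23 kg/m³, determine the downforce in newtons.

Dynamic pressure q = ½ρv² = ½ × 1.23 × 40.7² = 1019 Pa.
L = q·S·CL = 1019 × 0.735 × 1.88 = 1410 N

L = 1410 N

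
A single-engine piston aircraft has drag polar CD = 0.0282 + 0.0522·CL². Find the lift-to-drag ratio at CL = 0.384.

CD = 0.0282 + 0.0522 × 0.384² = 0.0359
L/D = CL/CD = 0.384 / 0.0359 = 10.7

L/D = 10.7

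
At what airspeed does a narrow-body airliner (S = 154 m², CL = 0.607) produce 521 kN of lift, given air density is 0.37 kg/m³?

L = ½ρv²S·CL ⇒ v = √(2L/(ρ·S·CL))
v = √(2 × 5.21×10^5 / (0.37 × 154 × 0.607)) = √30130 = 174 m/s

v = 174 m/s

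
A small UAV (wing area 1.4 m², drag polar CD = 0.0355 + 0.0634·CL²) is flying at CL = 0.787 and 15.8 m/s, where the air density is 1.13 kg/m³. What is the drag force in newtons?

CD = 0.0355 + 0.0634 × 0.787² = 0.07477
D = ½ρv²S·CD = ½ × 1.13 × 15.8² × 1.4 × 0.07477 = 14.8 N

D = 14.8 N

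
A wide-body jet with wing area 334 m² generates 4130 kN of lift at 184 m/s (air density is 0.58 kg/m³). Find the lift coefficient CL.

From L = ½ρv²S·CL, rearranging gives CL = 2L/(ρv²S).
CL = 2 × 4.13×10^6 / (0.58 × 184² × 334) = 1.26

CL = 1.26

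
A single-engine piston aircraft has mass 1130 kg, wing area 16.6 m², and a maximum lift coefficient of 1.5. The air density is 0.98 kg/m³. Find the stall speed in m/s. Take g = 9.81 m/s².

V_stall = 30.1 m/s

At stall, lift equals weight: L = W = m·g = 1130 × 9.81 = 11090 N.
V_stall = √(2W/(ρ·S·CL,max)) = √(2 × 11090 / (0.98 × 16.6 × 1.5))
V_stall = √908.6 = 30.1 m/s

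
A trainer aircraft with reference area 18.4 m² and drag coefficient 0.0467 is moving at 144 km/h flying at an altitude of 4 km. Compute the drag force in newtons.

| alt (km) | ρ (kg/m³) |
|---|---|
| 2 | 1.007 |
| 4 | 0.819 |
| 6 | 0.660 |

At 4 km, from the table: ρ = 0.819 kg/m³.
Convert speed: v = 144 km/h ÷ 3.6 = 40 m/s.
Dynamic pressure q = ½ρv² = ½ × 0.819 × 40² = 655.2 Pa.
D = q·S·CD = 655.2 × 18.4 × 0.0467 = 563 N

D = 563 N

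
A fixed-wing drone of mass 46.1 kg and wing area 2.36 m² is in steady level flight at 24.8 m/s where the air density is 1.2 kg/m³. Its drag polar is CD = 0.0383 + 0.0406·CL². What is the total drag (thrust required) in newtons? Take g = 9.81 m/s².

D = 42.9 N

In steady level flight, lift balances weight: W = mg = 46.1 × 9.81 = 452.24 N.
Dynamic pressure q = 0.5 × 1.2 × 24.8² = 369 Pa.
Required CL = L/(qS) = 452.24/(369·2.36) = 0.5193.
CD = 0.0383 + 0.0406 × 0.5193² = 0.04925.
D = q·S·CD = 369 × 2.36 × 0.04925 = 42.89 N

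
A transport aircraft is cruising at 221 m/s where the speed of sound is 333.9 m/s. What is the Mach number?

M = 0.662

M = v/a = 221 / 333.9 = 0.662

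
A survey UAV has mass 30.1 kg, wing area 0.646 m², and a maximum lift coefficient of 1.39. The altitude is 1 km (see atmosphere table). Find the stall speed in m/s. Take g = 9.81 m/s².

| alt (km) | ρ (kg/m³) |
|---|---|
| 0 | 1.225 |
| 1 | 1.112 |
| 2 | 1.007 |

V_stall = 24.3 m/s

At 1 km, from the table: ρ = 1.112 kg/m³.
Stall occurs when L = W at CL,max. W = mg = 30.1 × 9.81 = 295.3 N.
V_stall = √(2W/(ρ·S·CL,max)) = √(2 × 295.3 / (1.112 × 0.646 × 1.39))
V_stall = √591.4 = 24.3 m/s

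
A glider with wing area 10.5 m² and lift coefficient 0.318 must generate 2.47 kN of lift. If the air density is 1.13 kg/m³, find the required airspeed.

v = 36.2 m/s

L = ½ρv²S·CL ⇒ v = √(2L/(ρ·S·CL))
v = √(2 × 2470 / (1.13 × 10.5 × 0.318)) = √1309 = 36.2 m/s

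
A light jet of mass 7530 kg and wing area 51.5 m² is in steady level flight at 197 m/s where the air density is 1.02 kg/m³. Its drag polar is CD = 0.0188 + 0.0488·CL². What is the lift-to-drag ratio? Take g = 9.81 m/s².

L/D = 3.8

Level flight ⇒ L = W = m·g = 7530 × 9.81 = 73869 N.
Dynamic pressure q = 0.5 × 1.02 × 197² = 19790 Pa.
CL = W/(q·S) = 73869 / (19790 × 51.5) = 0.07247.
CD = 0.0188 + 0.0488 × 0.07247² = 0.01906.
L/D = CL/CD = 0.07247 / 0.01906 = 3.8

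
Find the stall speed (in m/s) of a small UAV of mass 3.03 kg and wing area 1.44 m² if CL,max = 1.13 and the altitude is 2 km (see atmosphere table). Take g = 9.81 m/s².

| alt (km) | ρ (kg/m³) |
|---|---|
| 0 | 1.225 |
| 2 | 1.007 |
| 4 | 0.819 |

At 2 km, from the table: ρ = 1.007 kg/m³.
Weight W = mg = 3.03 × 9.81 = 29.72 N.
From L = ½ρV²S·CL,max = W: V_stall = √(2W/(ρSCL,max)) = √(2·29.72/(1.007·1.44·1.13))
V_stall = √36.28 = 6.02 m/s

V_stall = 6.02 m/s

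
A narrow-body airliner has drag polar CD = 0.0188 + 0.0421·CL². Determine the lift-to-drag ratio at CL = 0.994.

CD = 0.0188 + 0.0421 × 0.994² = 0.0604
L/D = CL/CD = 0.994 / 0.0604 = 16.5

L/D = 16.5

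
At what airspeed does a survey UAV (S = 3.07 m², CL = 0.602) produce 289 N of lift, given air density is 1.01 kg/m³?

v = 17.6 m/s

L = ½ρv²S·CL ⇒ v = √(2L/(ρ·S·CL))
v = √(2 × 289 / (1.01 × 3.07 × 0.602)) = √309.7 = 17.6 m/s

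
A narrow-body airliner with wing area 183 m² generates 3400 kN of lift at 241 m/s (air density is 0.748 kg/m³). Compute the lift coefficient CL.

CL = 0.855

From L = ½ρv²S·CL, rearranging gives CL = 2L/(ρv²S).
CL = 2 × 3.4×10^6 / (0.748 × 241² × 183) = 0.855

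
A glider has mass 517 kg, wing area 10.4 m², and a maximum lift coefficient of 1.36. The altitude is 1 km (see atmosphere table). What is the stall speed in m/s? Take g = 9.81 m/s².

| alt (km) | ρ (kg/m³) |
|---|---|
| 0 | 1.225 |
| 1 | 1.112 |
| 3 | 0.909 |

At 1 km, from the table: ρ = 1.112 kg/m³.
At stall, lift equals weight: L = W = m·g = 517 × 9.81 = 5072 N.
From L = ½ρV²S·CL,max = W: V_stall = √(2W/(ρSCL,max)) = √(2·5072/(1.112·10.4·1.36))
V_stall = √644.9 = 25.4 m/s

V_stall = 25.4 m/s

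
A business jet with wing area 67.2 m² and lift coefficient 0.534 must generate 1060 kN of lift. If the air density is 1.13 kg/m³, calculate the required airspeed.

v = 229 m/s

L = ½ρv²S·CL ⇒ v = √(2L/(ρ·S·CL))
v = √(2 × 1.06×10^6 / (1.13 × 67.2 × 0.534)) = √52280 = 229 m/s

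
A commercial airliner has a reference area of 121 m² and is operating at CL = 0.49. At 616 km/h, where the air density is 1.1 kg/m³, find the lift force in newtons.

L = 9.55×10^5 N

Convert speed: v = 616 km/h ÷ 3.6 = 171.1 m/s.
L = ½ρv²S·CL = ½ × 1.1 × 171.1² × 121 × 0.49 = 9.55×10^5 N ≈ 955 kN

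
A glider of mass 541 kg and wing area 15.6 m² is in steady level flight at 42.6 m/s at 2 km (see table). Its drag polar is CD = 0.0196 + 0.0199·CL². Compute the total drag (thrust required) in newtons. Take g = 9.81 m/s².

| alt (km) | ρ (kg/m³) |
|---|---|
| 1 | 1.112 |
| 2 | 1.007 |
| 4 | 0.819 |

D = 319 N

At 2 km, from the table: ρ = 1.007 kg/m³.
In steady level flight, lift balances weight: W = mg = 541 × 9.81 = 5307.2 N.
q = ½ρv² = ½ × 1.007 × 42.6² = 913.7 Pa.
CL = 2W/(ρv²S) = 2×5307.2/(1.007×42.6²×15.6) = 0.3723.
CD = 0.0196 + 0.0199 × 0.3723² = 0.02236.
D = q·S·CD = 913.7 × 15.6 × 0.02236 = 318.7 N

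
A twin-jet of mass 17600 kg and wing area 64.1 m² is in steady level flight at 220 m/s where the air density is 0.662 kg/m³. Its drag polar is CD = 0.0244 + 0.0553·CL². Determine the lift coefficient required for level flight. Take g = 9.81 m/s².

CL = 0.168

Weight W = mg = 17600 × 9.81 = 1.7266×10^5 N; in level flight L = W.
Dynamic pressure q = 0.5 × 0.662 × 220² = 16020 Pa.
CL = 2W/(ρv²S) = 2×1.7266×10^5/(0.662×220²×64.1) = 0.1681.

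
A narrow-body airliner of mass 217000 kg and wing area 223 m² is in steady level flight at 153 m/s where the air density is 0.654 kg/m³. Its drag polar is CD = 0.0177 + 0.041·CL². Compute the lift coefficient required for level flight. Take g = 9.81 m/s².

Weight W = mg = 217000 × 9.81 = 2.1288×10^6 N; in level flight L = W.
q = ½ρv² = ½ × 0.654 × 153² = 7655 Pa.
CL = 2W/(ρv²S) = 2×2.1288×10^6/(0.654×153²×223) = 1.247.

CL = 1.25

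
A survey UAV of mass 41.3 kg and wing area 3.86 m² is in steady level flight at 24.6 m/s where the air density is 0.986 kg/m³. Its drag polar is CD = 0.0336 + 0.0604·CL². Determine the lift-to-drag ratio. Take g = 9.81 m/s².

L/D = 8.56

Level flight ⇒ L = W = m·g = 41.3 × 9.81 = 405.15 N.
Dynamic pressure q = 0.5 × 0.986 × 24.6² = 298.3 Pa.
CL = 2W/(ρv²S) = 2×405.15/(0.986×24.6²×3.86) = 0.3518.
CD = 0.0336 + 0.0604 × 0.3518² = 0.04108.
L/D = CL/CD = 0.3518 / 0.04108 = 8.56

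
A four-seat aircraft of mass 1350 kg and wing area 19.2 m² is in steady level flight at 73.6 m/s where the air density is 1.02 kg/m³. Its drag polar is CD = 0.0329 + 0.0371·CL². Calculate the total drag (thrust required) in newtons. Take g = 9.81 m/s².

Weight W = mg = 1350 × 9.81 = 13244 N; in level flight L = W.
q = ½ρv² = ½ × 1.02 × 73.6² = 2763 Pa.
CL = 2W/(ρv²S) = 2×13244/(1.02×73.6²×19.2) = 0.2497.
CD = 0.0329 + 0.0371 × 0.2497² = 0.03521.
D = q·S·CD = 2763 × 19.2 × 0.03521 = 1868 N

D = 1870 N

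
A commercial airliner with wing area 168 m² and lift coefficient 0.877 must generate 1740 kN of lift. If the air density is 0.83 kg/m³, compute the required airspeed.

v = 169 m/s

L = ½ρv²S·CL ⇒ v = √(2L/(ρ·S·CL))
v = √(2 × 1.74×10^6 / (0.83 × 168 × 0.877)) = √28460 = 169 m/s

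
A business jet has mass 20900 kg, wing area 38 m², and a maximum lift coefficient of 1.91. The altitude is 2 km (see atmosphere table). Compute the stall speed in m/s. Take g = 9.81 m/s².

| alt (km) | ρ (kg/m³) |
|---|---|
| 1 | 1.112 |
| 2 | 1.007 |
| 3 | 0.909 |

V_stall = 74.9 m/s

At 2 km, from the table: ρ = 1.007 kg/m³.
At stall, lift equals weight: L = W = m·g = 20900 × 9.81 = 2.05×10^5 N.
V_stall = √(2W/(ρ·S·CL,max)) = √(2 × 2.05×10^5 / (1.007 × 38 × 1.91))
V_stall = √5610 = 74.9 m/s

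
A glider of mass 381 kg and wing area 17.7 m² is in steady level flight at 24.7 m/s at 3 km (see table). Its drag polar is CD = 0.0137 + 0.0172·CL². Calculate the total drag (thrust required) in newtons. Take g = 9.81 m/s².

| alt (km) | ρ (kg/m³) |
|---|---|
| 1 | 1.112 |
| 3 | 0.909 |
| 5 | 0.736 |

At 3 km, from the table: ρ = 0.909 kg/m³.
Level flight ⇒ L = W = m·g = 381 × 9.81 = 3737.6 N.
q = ½ρv² = ½ × 0.909 × 24.7² = 277.3 Pa.
CL = W/(q·S) = 3737.6 / (277.3 × 17.7) = 0.7615.
CD = 0.0137 + 0.0172 × 0.7615² = 0.02368.
D = q·S·CD = 277.3 × 17.7 × 0.02368 = 116.2 N

D = 116 N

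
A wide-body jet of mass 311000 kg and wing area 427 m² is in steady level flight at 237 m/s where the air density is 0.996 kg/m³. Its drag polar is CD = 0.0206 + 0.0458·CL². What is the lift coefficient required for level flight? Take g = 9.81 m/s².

CL = 0.255

Level flight ⇒ L = W = m·g = 311000 × 9.81 = 3.0509×10^6 N.
Dynamic pressure q = 0.5 × 0.996 × 237² = 27970 Pa.
CL = 2W/(ρv²S) = 2×3.0509×10^6/(0.996×237²×427) = 0.2554.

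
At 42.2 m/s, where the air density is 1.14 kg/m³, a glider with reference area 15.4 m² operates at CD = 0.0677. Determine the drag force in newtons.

D = ½ρv²S·CD = ½ × 1.14 × 42.2² × 15.4 × 0.0677 = 1060 N

D = 1060 N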